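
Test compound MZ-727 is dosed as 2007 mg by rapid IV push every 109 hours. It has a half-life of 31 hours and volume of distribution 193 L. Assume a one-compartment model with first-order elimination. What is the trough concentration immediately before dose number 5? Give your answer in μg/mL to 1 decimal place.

1.0 μg/mL

f = (1/2)^(τ/t½) = (1/2)^(109/31) ≈ 0.0874.
C₀ = D/Vd = 2007/193 ≈ 10.399 μg/mL.
Before the 5th dose, 4 doses have been given. Superposition: Cmin = C₀·(f + f² + … + f^4).
≈ 10.399 × (0.0874 + 0.0076 + 0.0007 + 0.0001) ≈ 10.399 × 0.0958 ≈ 0.996 μg/mL.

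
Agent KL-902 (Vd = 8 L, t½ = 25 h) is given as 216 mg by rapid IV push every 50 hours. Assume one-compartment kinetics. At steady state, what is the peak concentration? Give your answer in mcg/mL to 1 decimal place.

The dosing interval is 2 half-lives, so f = 2^(−2) = 0.25.
At steady state, R = 1/(1 − 0.25) = 4/3.
Single-dose peak C₀ = D/Vd = 216/8 = 27 mcg/mL.
Steady-state peak Cmax,ss = C₀·R = 27 × 4/3 ≈ 36.000 mcg/mL.

36.0 mcg/mL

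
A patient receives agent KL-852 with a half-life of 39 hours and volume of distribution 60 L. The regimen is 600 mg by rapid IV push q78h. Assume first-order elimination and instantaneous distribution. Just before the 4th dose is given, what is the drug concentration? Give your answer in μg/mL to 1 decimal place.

3.3 μg/mL

f = (1/2)^(τ/t½) = (1/2)^(78/39) ≈ 0.2500.
C₀ = D/Vd = 600/60 ≈ 10.000 μg/mL.
Before the 4th dose, 3 doses have been given. Superposition: Cmin = C₀·(f + f² + … + f^3).
≈ 10.000 × (0.2500 + 0.0625 + 0.0156) ≈ 10.000 × 0.3281 ≈ 3.281 μg/mL.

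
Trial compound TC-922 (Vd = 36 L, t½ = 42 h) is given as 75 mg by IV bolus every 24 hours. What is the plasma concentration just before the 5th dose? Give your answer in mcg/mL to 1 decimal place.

3.4 mcg/mL

f = (1/2)^(τ/t½) = (1/2)^(24/42) ≈ 0.6730.
C₀ = D/Vd = 75/36 ≈ 2.083 mcg/mL.
Before the 5th dose, 4 doses have been given. Superposition: Cmin = C₀·(f + f² + … + f^4).
≈ 2.083 × (0.6730 + 0.4529 + 0.3048 + 0.2051) ≈ 2.083 × 1.6358 ≈ 3.407 mcg/mL.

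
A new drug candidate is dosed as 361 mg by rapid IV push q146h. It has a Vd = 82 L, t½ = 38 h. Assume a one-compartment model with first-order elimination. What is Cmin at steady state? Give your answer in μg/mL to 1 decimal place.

0.3 μg/mL

τ/t½ = 146/38 ≈ 3.8421, so fraction remaining f = (1/2)^(146/38) ≈ 0.0697.
At steady state, accumulation factor R = 1/(1 − e^(−kτ)) ≈ 1.0749.
Single-dose peak C₀ = D/Vd = 361/82 ≈ 4.402 μg/mL.
Steady-state peak Cmax,ss = C₀·R ≈ 4.402 × 1.0749 ≈ 4.732 μg/mL.
One interval later, Cmin,ss = Cmax,ss·e^(−kτ) ≈ 4.732 × 0.0697 ≈ 0.330 μg/mL.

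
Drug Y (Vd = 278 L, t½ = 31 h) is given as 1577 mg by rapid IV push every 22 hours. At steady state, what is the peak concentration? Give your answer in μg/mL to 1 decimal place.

k = ln2/t½ = ln2/31 ≈ 0.022360 h⁻¹; fraction remaining f = e^(−kτ) = e^(−0.022360×22) ≈ 0.6115.
At steady state, accumulation factor R = 1/(1 − e^(−kτ)) ≈ 2.5740.
Single-dose peak C₀ = D/Vd = 1577/278 ≈ 5.673 μg/mL.
Steady-state peak Cmax,ss = C₀·R ≈ 5.673 × 2.5740 ≈ 14.602 μg/mL.

14.6 μg/mL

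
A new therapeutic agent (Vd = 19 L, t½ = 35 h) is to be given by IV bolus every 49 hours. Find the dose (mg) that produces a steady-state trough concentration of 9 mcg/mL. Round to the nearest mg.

280 mg

τ/t½ = 49/35 ≈ 1.4, so f = (1/2)^(49/35) ≈ 0.378929.
Cmin,ss = (D/Vd)·f/(1−f), so D = Cmin,ss·Vd·(1−f)/f.
D = 9 × 19 × (1−f)/f ≈ 9 × 19 × 1.63902 ≈ 280.27 mg.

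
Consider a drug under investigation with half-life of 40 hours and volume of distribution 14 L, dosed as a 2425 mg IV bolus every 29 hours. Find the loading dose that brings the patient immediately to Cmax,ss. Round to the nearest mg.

6139 mg

f = (1/2)^(29/40) ≈ 0.604997; accumulation ratio R = 1/(1−f) ≈ 2.53163.
Loading dose to hit Cmax,ss on first dose: D_load = D_maint·R ≈ 2425 × 2.53163 ≈ 6139.20 mg.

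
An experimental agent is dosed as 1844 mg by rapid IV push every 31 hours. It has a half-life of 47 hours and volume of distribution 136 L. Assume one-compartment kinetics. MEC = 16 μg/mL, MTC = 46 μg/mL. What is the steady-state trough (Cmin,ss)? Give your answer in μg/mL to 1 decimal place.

k = ln2/t½ = ln2/47 ≈ 0.014748 h⁻¹; fraction remaining f = e^(−kτ) = e^(−0.014748×31) ≈ 0.6331.
Accumulation ratio R = 1/(1 − f) ≈ 1/0.3669 ≈ 2.7255.
Each bolus raises the concentration by D/Vd = 1844/136 ≈ 13.559 μg/mL.
Steady-state peak Cmax,ss = C₀·R ≈ 13.559 × 2.7255 ≈ 36.955 μg/mL.
One interval later, Cmin,ss = Cmax,ss·e^(−kτ) ≈ 36.955 × 0.6331 ≈ 23.396 μg/mL.
Trough 23.4 μg/mL vs MEC 16 μg/mL: adequate.

23.4 μg/mL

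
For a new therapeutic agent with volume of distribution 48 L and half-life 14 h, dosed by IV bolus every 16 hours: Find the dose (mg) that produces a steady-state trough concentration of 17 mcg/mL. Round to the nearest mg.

τ/t½ = 16/14 ≈ 1.1429, so f = (1/2)^(16/14) ≈ 0.452862.
Cmin,ss = (D/Vd)·f/(1−f), so D = Cmin,ss·Vd·(1−f)/f.
D = 17 × 48 × (1−f)/f ≈ 17 × 48 × 1.20818 ≈ 985.87 mg.

986 mg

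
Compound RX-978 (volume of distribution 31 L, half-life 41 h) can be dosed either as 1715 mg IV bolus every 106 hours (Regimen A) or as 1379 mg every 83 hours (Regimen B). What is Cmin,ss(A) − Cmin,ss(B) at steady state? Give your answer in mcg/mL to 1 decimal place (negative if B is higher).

-3.4 mcg/mL

Regimen A: f = (1/2)^(106/41) ≈ 0.1666; Cmin,ss = (1715/31)·f/(1−f) ≈ 11.059 mcg/mL.
Regimen B: f = (1/2)^(83/41) ≈ 0.2458; Cmin,ss = (1379/31)·f/(1−f) ≈ 14.498 mcg/mL.
Difference ≈ 11.059 − 14.498 ≈ -3.439 mcg/mL.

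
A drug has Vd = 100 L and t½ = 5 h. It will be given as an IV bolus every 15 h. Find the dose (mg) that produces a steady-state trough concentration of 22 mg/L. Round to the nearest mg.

15400 mg

τ/t½ = 15/5 ≈ 3, so f = (1/2)^(15/5) ≈ 0.125000.
Cmin,ss = (D/Vd)·f/(1−f), so D = Cmin,ss·Vd·(1−f)/f.
D = 22 × 100 × (1−f)/f ≈ 22 × 100 × 7.00000 ≈ 15400.00 mg.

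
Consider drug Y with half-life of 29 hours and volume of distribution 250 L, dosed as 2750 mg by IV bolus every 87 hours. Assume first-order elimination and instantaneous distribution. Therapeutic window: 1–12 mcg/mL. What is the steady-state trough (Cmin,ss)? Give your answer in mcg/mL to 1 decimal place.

The dosing interval is 3 half-lives, so f = 2^(−3) = 0.125.
Accumulation ratio R = 1/(1 − f) = 1/0.875 = 8/7.
Single-dose peak C₀ = D/Vd = 2750/250 = 11 mcg/mL.
Steady-state peak Cmax,ss = C₀·R = 11 × 8/7 ≈ 12.571 mcg/mL.
Steady-state trough Cmin,ss = Cmax,ss·f ≈ 12.571 × 0.125 ≈ 1.571 mcg/mL.
Trough 1.6 mcg/mL vs MEC 1 mcg/mL: adequate.

1.6 mcg/mL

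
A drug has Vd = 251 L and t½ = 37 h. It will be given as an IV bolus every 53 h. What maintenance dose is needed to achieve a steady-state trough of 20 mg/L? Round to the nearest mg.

8529 mg

τ/t½ = 53/37 ≈ 1.4324, so f = (1/2)^(53/37) ≈ 0.370506.
Cmin,ss = (D/Vd)·f/(1−f), so D = Cmin,ss·Vd·(1−f)/f.
D = 20 × 251 × (1−f)/f ≈ 20 × 251 × 1.69901 ≈ 8529.03 mg.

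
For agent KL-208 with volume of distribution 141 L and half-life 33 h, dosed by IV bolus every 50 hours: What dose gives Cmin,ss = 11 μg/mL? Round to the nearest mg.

τ/t½ = 50/33 ≈ 1.5152, so f = (1/2)^(50/33) ≈ 0.349860.
Cmin,ss = (D/Vd)·f/(1−f), so D = Cmin,ss·Vd·(1−f)/f.
D = 11 × 141 × (1−f)/f ≈ 11 × 141 × 1.85829 ≈ 2882.21 mg.

2882 mg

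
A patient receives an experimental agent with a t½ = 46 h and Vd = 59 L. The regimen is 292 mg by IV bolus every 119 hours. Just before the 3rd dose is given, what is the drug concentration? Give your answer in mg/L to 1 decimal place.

1.0 mg/L

f = (1/2)^(τ/t½) = (1/2)^(119/46) ≈ 0.1664.
C₀ = D/Vd = 292/59 ≈ 4.949 mg/L.
Before the 3rd dose, 2 doses have been given. Superposition: Cmin = C₀·(f + f²).
≈ 4.949 × (0.1664 + 0.0277) ≈ 4.949 × 0.1941 ≈ 0.961 mg/L.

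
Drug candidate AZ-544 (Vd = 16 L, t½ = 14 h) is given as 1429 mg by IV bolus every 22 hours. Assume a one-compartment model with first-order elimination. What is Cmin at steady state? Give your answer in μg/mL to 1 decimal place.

τ/t½ = 22/14 ≈ 1.5714, so fraction remaining f = (1/2)^(22/14) ≈ 0.3365.
Accumulation ratio R = 1/(1 − f) ≈ 1/0.6635 ≈ 1.5072.
Single-dose peak C₀ = D/Vd = 1429/16 ≈ 89.312 μg/mL.
Steady-state peak Cmax,ss = C₀·R ≈ 89.312 × 1.5072 ≈ 134.611 μg/mL.
One interval later, Cmin,ss = Cmax,ss·e^(−kτ) ≈ 134.611 × 0.3365 ≈ 45.297 μg/mL.

45.3 μg/mL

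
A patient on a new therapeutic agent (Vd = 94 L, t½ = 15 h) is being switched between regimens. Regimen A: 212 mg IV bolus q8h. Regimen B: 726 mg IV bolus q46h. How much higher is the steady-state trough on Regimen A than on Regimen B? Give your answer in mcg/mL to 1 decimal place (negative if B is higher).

4.0 mcg/mL

Regimen A: f = (1/2)^(8/15) ≈ 0.6910; Cmin,ss = (212/94)·f/(1−f) ≈ 5.043 mcg/mL.
Regimen B: f = (1/2)^(46/15) ≈ 0.1194; Cmin,ss = (726/94)·f/(1−f) ≈ 1.047 mcg/mL.
Difference ≈ 5.043 − 1.047 ≈ 3.996 mcg/mL.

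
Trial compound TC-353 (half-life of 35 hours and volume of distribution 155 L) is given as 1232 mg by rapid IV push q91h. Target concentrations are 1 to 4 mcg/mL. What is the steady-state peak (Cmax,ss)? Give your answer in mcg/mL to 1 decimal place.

k = ln2/t½ = ln2/35 ≈ 0.019804 h⁻¹; fraction remaining f = e^(−kτ) = e^(−0.019804×91) ≈ 0.1649.
At steady state, accumulation factor R = 1/(1 − e^(−kτ)) ≈ 1.1975.
Each bolus raises the concentration by D/Vd = 1232/155 ≈ 7.948 mcg/mL.
Cmax,ss = C₀/(1 − f) ≈ 7.948/0.8351 ≈ 9.517 mcg/mL.
Peak 9.5 mcg/mL vs MTC 4 mcg/mL: exceeds toxic threshold.

9.5 mcg/mL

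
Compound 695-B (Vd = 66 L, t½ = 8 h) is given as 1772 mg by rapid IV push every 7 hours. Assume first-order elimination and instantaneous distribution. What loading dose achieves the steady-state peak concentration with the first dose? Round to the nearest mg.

3897 mg

f = (1/2)^(7/8) ≈ 0.545254; accumulation ratio R = 1/(1−f) ≈ 2.19903.
Loading dose to hit Cmax,ss on first dose: D_load = D_maint·R ≈ 1772 × 2.19903 ≈ 3896.68 mg.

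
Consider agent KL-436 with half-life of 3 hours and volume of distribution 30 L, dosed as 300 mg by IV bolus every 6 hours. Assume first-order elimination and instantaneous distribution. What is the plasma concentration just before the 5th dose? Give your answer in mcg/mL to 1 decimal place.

f = (1/2)^(τ/t½) = (1/2)^(6/3) ≈ 0.2500.
C₀ = D/Vd = 300/30 ≈ 10.000 mcg/mL.
Before the 5th dose, 4 doses have been given. Superposition: Cmin = C₀·(f + f² + … + f^4).
≈ 10.000 × (0.2500 + 0.0625 + 0.0156 + 0.0039) ≈ 10.000 × 0.3320 ≈ 3.320 mcg/mL.

3.3 mcg/mL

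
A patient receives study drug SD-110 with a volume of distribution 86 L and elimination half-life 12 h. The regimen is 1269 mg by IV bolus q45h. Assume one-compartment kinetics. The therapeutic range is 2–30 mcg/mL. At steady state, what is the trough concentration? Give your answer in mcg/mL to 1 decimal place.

τ/t½ = 45/12 ≈ 3.75, so fraction remaining f = (1/2)^(45/12) ≈ 0.0743.
Accumulation ratio R = 1/(1 − f) ≈ 1/0.9257 ≈ 1.0803.
Each bolus raises the concentration by D/Vd = 1269/86 ≈ 14.756 mcg/mL.
Cmax,ss = C₀/(1 − f) ≈ 14.756/0.9257 ≈ 15.940 mcg/mL.
Steady-state trough Cmin,ss = Cmax,ss·f ≈ 15.940 × 0.0743 ≈ 1.184 mcg/mL.
Trough 1.2 mcg/mL vs MEC 2 mcg/mL: subtherapeutic.

1.2 mcg/mL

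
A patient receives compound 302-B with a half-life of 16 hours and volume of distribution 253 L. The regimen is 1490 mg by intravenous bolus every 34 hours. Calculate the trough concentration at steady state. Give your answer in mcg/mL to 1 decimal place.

1.8 mcg/mL

Over one 34-h interval, 34/16 ≈ 2.125 half-lives elapse, leaving f ≈ 0.2293 of each dose.
Single-dose peak C₀ = D/Vd = 1490/253 ≈ 5.889 mcg/mL.
Steady-state trough Cmin,ss = C₀·f/(1−f) ≈ 5.889 × 0.2293/0.7707 ≈ 1.752 mcg/mL.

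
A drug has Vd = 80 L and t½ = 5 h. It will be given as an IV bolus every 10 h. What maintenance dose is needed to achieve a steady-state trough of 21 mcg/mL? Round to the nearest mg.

τ/t½ = 10/5 ≈ 2, so f = (1/2)^(10/5) ≈ 0.250000.
Cmin,ss = (D/Vd)·f/(1−f), so D = Cmin,ss·Vd·(1−f)/f.
D = 21 × 80 × (1−f)/f ≈ 21 × 80 × 3.00000 ≈ 5040.00 mg.

5040 mg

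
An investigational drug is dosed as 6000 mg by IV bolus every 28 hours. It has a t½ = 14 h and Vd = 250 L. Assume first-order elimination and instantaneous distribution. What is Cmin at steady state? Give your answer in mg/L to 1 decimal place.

The dosing interval is 2 half-lives, so f = 2^(−2) = 0.25.
Accumulation ratio R = 1/(1 − f) = 1/0.75 = 4/3.
Single-dose peak C₀ = D/Vd = 6000/250 = 24 mg/L.
Steady-state peak Cmax,ss = C₀·R = 24 × 4/3 ≈ 32.000 mg/L.
Steady-state trough Cmin,ss = Cmax,ss·f ≈ 32.000 × 0.25 ≈ 8.000 mg/L.

8.0 mg/L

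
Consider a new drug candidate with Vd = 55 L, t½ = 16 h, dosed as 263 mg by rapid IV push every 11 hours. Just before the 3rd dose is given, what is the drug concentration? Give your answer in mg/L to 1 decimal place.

4.8 mg/L

f = (1/2)^(τ/t½) = (1/2)^(11/16) ≈ 0.6209.
C₀ = D/Vd = 263/55 ≈ 4.782 mg/L.
Before the 3rd dose, 2 doses have been given. Superposition: Cmin = C₀·(f + f²).
≈ 4.782 × (0.6209 + 0.3855) ≈ 4.782 × 1.0064 ≈ 4.813 mg/L.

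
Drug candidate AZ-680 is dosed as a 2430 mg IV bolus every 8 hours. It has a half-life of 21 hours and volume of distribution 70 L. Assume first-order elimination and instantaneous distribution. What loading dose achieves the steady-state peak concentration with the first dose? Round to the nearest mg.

f = (1/2)^(8/21) ≈ 0.767930; accumulation ratio R = 1/(1−f) ≈ 4.30904.
Loading dose to hit Cmax,ss on first dose: D_load = D_maint·R ≈ 2430 × 4.30904 ≈ 10470.97 mg.

10471 mg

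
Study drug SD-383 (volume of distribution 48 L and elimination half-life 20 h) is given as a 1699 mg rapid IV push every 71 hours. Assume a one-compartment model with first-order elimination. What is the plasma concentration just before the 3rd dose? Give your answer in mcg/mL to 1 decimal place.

f = (1/2)^(τ/t½) = (1/2)^(71/20) ≈ 0.0854.
C₀ = D/Vd = 1699/48 ≈ 35.396 mcg/mL.
Before the 3rd dose, 2 doses have been given. Superposition: Cmin = C₀·(f + f²).
≈ 35.396 × (0.0854 + 0.0073) ≈ 35.396 × 0.0927 ≈ 3.281 mcg/mL.

3.3 mcg/mL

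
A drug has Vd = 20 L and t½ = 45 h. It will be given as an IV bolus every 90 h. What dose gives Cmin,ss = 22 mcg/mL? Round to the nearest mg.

τ/t½ = 90/45 ≈ 2, so f = (1/2)^(90/45) ≈ 0.250000.
Cmin,ss = (D/Vd)·f/(1−f), so D = Cmin,ss·Vd·(1−f)/f.
D = 22 × 20 × (1−f)/f ≈ 22 × 20 × 3.00000 ≈ 1320.00 mg.

1320 mg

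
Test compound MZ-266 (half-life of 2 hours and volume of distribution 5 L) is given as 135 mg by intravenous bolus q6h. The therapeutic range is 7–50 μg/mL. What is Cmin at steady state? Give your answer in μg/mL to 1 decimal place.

3.9 μg/mL

τ = 6 h = 3 half-lives, so f = (1/2)^3 = 0.125.
Accumulation ratio R = 1/(1 − f) = 1/0.875 = 8/7.
Single-dose peak C₀ = D/Vd = 135/5 = 27 μg/mL.
Steady-state peak Cmax,ss = C₀·R = 27 × 8/7 ≈ 30.857 μg/mL.
Steady-state trough Cmin,ss = Cmax,ss·f ≈ 30.857 × 0.125 ≈ 3.857 μg/mL.
Trough 3.9 μg/mL vs MEC 7 μg/mL: subtherapeutic.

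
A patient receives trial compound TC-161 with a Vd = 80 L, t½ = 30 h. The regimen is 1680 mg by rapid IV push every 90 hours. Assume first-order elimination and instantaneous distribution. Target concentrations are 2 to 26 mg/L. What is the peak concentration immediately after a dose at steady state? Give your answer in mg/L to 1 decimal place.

24.0 mg/L

The dosing interval is 3 half-lives, so f = 2^(−3) = 0.125.
At steady state, R = 1/(1 − 0.125) = 8/7.
Single-dose peak C₀ = D/Vd = 1680/80 = 21 mg/L.
Steady-state peak Cmax,ss = C₀·R = 21 × 8/7 ≈ 24.000 mg/L.
Peak 24.0 mg/L vs MTC 26 mg/L: below toxic threshold.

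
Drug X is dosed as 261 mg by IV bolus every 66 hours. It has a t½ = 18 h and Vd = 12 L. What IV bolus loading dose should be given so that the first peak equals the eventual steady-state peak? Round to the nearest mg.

f = (1/2)^(66/18) ≈ 0.078745; accumulation ratio R = 1/(1−f) ≈ 1.08548.
Loading dose to hit Cmax,ss on first dose: D_load = D_maint·R ≈ 261 × 1.08548 ≈ 283.31 mg.

283 mg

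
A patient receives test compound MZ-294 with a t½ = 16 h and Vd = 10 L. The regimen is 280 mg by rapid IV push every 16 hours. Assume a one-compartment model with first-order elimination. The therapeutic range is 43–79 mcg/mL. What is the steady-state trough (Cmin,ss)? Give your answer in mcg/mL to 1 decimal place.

28.0 mcg/mL

τ = 16 h = 1 half-life, so f = (1/2)^1 = 0.5.
At steady state, R = 1/(1 − 0.5) = 2/1.
Single-dose peak C₀ = D/Vd = 280/10 = 28 mcg/mL.
Steady-state peak Cmax,ss = C₀·R = 28 × 2/1 ≈ 56.000 mcg/mL.
Steady-state trough Cmin,ss = Cmax,ss·f ≈ 56.000 × 0.5 ≈ 28.000 mcg/mL.
Trough 28.0 mcg/mL vs MEC 43 mcg/mL: subtherapeutic.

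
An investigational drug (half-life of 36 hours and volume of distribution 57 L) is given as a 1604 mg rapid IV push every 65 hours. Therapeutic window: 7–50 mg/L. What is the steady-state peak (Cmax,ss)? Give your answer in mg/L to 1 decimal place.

k = ln2/t½ = ln2/36 ≈ 0.019254 h⁻¹; fraction remaining f = e^(−kτ) = e^(−0.019254×65) ≈ 0.2861.
Accumulation ratio R = 1/(1 − f) ≈ 1/0.7139 ≈ 1.4008.
Each bolus raises the concentration by D/Vd = 1604/57 ≈ 28.140 mg/L.
Steady-state peak Cmax,ss = C₀·R ≈ 28.140 × 1.4008 ≈ 39.419 mg/L.
Peak 39.4 mg/L vs MTC 50 mg/L: below toxic threshold.

39.4 mg/L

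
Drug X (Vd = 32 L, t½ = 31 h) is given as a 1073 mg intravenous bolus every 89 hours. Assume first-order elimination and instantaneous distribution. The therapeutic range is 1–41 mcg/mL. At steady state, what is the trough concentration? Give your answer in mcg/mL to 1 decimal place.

k = ln2/t½ = ln2/31 ≈ 0.022360 h⁻¹; fraction remaining f = e^(−kτ) = e^(−0.022360×89) ≈ 0.1367.
Each bolus raises the concentration by D/Vd = 1073/32 ≈ 33.531 mcg/mL.
Steady-state trough Cmin,ss = C₀·f/(1−f) ≈ 33.531 × 0.1367/0.8633 ≈ 5.309 mcg/mL.
Trough 5.3 mcg/mL vs MEC 1 mcg/mL: adequate.

5.3 mcg/mL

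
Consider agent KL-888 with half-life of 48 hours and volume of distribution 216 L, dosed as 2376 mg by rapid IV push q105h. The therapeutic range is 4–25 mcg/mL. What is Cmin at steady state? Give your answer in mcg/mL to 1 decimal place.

3.1 mcg/mL

k = ln2/t½ = ln2/48 ≈ 0.014441 h⁻¹; fraction remaining f = e^(−kτ) = e^(−0.014441×105) ≈ 0.2195.
Accumulation ratio R = 1/(1 − f) ≈ 1/0.7805 ≈ 1.2812.
Single-dose peak C₀ = D/Vd = 2376/216 ≈ 11.000 mcg/mL.
Steady-state peak Cmax,ss = C₀·R ≈ 11.000 × 1.2812 ≈ 14.093 mcg/mL.
One interval later, Cmin,ss = Cmax,ss·e^(−kτ) ≈ 14.093 × 0.2195 ≈ 3.093 mcg/mL.
Trough 3.1 mcg/mL vs MEC 4 mcg/mL: subtherapeutic.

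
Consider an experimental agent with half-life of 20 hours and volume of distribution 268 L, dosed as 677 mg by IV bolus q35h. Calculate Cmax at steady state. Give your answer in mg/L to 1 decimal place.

τ/t½ = 35/20 ≈ 1.75, so fraction remaining f = (1/2)^(35/20) ≈ 0.2973.
At steady state, accumulation factor R = 1/(1 − e^(−kτ)) ≈ 1.4231.
Each bolus raises the concentration by D/Vd = 677/268 ≈ 2.526 mg/L.
Steady-state peak Cmax,ss = C₀·R ≈ 2.526 × 1.4231 ≈ 3.595 mg/L.

3.6 mg/L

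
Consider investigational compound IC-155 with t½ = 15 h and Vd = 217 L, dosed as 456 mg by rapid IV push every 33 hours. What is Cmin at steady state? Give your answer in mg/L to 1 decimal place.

0.6 mg/L

Over one 33-h interval, 33/15 ≈ 2.2 half-lives elapse, leaving f ≈ 0.2176 of each dose.
Accumulation ratio R = 1/(1 − f) ≈ 1/0.7824 ≈ 1.2781.
Each bolus raises the concentration by D/Vd = 456/217 ≈ 2.101 mg/L.
Cmax,ss = C₀/(1 − f) ≈ 2.101/0.7824 ≈ 2.685 mg/L.
Steady-state trough Cmin,ss = Cmax,ss·f ≈ 2.685 × 0.2176 ≈ 0.584 mg/L.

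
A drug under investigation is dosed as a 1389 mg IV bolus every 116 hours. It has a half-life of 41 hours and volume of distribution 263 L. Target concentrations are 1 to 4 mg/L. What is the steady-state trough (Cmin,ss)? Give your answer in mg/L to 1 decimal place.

k = ln2/t½ = ln2/41 ≈ 0.016906 h⁻¹; fraction remaining f = e^(−kτ) = e^(−0.016906×116) ≈ 0.1407.
Accumulation ratio R = 1/(1 − f) ≈ 1/0.8593 ≈ 1.1637.
Each bolus raises the concentration by D/Vd = 1389/263 ≈ 5.281 mg/L.
Steady-state peak Cmax,ss = C₀·R ≈ 5.281 × 1.1637 ≈ 6.145 mg/L.
One interval later, Cmin,ss = Cmax,ss·e^(−kτ) ≈ 6.145 × 0.1407 ≈ 0.865 mg/L.
Trough 0.9 mg/L vs MEC 1 mg/L: subtherapeutic.

0.9 mg/L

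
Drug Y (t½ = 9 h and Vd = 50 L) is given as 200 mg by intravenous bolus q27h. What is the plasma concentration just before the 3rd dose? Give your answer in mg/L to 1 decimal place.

f = (1/2)^(τ/t½) = (1/2)^(27/9) ≈ 0.1250.
C₀ = D/Vd = 200/50 ≈ 4.000 mg/L.
Before the 3rd dose, 2 doses have been given. Superposition: Cmin = C₀·(f + f²).
≈ 4.000 × (0.1250 + 0.0156) ≈ 4.000 × 0.1406 ≈ 0.562 mg/L.

0.6 mg/L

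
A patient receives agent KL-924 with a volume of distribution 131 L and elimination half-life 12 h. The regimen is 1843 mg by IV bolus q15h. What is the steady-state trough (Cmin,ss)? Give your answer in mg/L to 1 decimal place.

k = ln2/t½ = ln2/12 ≈ 0.057762 h⁻¹; fraction remaining f = e^(−kτ) = e^(−0.057762×15) ≈ 0.4204.
Each bolus raises the concentration by D/Vd = 1843/131 ≈ 14.069 mg/L.
Steady-state trough Cmin,ss = C₀·f/(1−f) ≈ 14.069 × 0.4204/0.5796 ≈ 10.205 mg/L.

10.2 mg/L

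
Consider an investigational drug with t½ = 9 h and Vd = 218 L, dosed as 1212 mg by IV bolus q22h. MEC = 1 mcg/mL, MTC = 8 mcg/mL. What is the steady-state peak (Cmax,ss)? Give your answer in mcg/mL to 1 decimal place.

τ/t½ = 22/9 ≈ 2.4444, so fraction remaining f = (1/2)^(22/9) ≈ 0.1837.
Accumulation ratio R = 1/(1 − f) ≈ 1/0.8163 ≈ 1.2250.
Each bolus raises the concentration by D/Vd = 1212/218 ≈ 5.560 mcg/mL.
Steady-state peak Cmax,ss = C₀·R ≈ 5.560 × 1.2250 ≈ 6.811 mcg/mL.
Peak 6.8 mcg/mL vs MTC 8 mcg/mL: below toxic threshold.

6.8 mcg/mL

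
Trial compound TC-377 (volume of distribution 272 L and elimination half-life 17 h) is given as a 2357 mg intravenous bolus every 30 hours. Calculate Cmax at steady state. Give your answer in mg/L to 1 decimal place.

k = ln2/t½ = ln2/17 ≈ 0.040773 h⁻¹; fraction remaining f = e^(−kτ) = e^(−0.040773×30) ≈ 0.2943.
At steady state, accumulation factor R = 1/(1 − e^(−kτ)) ≈ 1.4170.
Each bolus raises the concentration by D/Vd = 2357/272 ≈ 8.665 mg/L.
Steady-state peak Cmax,ss = C₀·R ≈ 8.665 × 1.4170 ≈ 12.278 mg/L.

12.3 mg/L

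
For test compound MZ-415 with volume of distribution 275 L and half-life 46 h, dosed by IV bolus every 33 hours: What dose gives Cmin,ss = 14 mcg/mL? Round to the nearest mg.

2480 mg

τ/t½ = 33/46 ≈ 0.71739, so f = (1/2)^(33/46) ≈ 0.608196.
Cmin,ss = (D/Vd)·f/(1−f), so D = Cmin,ss·Vd·(1−f)/f.
D = 14 × 275 × (1−f)/f ≈ 14 × 275 × 0.64421 ≈ 2480.21 mg.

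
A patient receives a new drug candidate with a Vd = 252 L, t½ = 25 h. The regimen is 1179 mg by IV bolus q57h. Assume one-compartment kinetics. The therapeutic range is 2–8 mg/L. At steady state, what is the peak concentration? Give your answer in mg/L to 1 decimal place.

5.9 mg/L

τ/t½ = 57/25 ≈ 2.28, so fraction remaining f = (1/2)^(57/25) ≈ 0.2059.
Accumulation ratio R = 1/(1 − f) ≈ 1/0.7941 ≈ 1.2593.
Single-dose peak C₀ = D/Vd = 1179/252 ≈ 4.679 mg/L.
Steady-state peak Cmax,ss = C₀·R ≈ 4.679 × 1.2593 ≈ 5.892 mg/L.
Peak 5.9 mg/L vs MTC 8 mg/L: below toxic threshold.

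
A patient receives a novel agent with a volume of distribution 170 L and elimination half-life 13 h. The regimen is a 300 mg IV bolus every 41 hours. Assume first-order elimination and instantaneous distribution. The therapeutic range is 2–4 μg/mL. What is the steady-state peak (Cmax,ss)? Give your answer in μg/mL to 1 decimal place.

2.0 μg/mL

k = ln2/t½ = ln2/13 ≈ 0.053319 h⁻¹; fraction remaining f = e^(−kτ) = e^(−0.053319×41) ≈ 0.1124.
Accumulation ratio R = 1/(1 − f) ≈ 1/0.8876 ≈ 1.1266.
Single-dose peak C₀ = D/Vd = 300/170 ≈ 1.765 μg/mL.
Steady-state peak Cmax,ss = C₀·R ≈ 1.765 × 1.1266 ≈ 1.988 μg/mL.
Peak 2.0 μg/mL vs MTC 4 μg/mL: below toxic threshold.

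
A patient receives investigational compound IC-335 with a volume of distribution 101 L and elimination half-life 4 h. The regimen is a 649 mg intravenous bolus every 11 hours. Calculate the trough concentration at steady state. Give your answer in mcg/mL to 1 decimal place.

Over one 11-h interval, 11/4 ≈ 2.75 half-lives elapse, leaving f ≈ 0.1487 of each dose.
At steady state, accumulation factor R = 1/(1 − e^(−kτ)) ≈ 1.1747.
Single-dose peak C₀ = D/Vd = 649/101 ≈ 6.426 mcg/mL.
Steady-state peak Cmax,ss = C₀·R ≈ 6.426 × 1.1747 ≈ 7.549 mcg/mL.
One interval later, Cmin,ss = Cmax,ss·e^(−kτ) ≈ 7.549 × 0.1487 ≈ 1.123 mcg/mL.

1.1 mcg/mL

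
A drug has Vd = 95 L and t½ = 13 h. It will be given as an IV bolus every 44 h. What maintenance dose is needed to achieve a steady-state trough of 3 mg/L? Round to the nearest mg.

2692 mg

τ/t½ = 44/13 ≈ 3.3846, so f = (1/2)^(44/13) ≈ 0.095748.
Cmin,ss = (D/Vd)·f/(1−f), so D = Cmin,ss·Vd·(1−f)/f.
D = 3 × 95 × (1−f)/f ≈ 3 × 95 × 9.44408 ≈ 2691.56 mg.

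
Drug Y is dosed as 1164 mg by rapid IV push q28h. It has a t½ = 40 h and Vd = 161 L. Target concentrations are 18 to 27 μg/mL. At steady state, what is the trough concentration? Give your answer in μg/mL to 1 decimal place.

k = ln2/t½ = ln2/40 ≈ 0.017329 h⁻¹; fraction remaining f = e^(−kτ) = e^(−0.017329×28) ≈ 0.6156.
Accumulation ratio R = 1/(1 − f) ≈ 1/0.3844 ≈ 2.6015.
Each bolus raises the concentration by D/Vd = 1164/161 ≈ 7.230 μg/mL.
Steady-state peak Cmax,ss = C₀·R ≈ 7.230 × 2.6015 ≈ 18.809 μg/mL.
One interval later, Cmin,ss = Cmax,ss·e^(−kτ) ≈ 18.809 × 0.6156 ≈ 11.579 μg/mL.
Trough 11.6 μg/mL vs MEC 18 μg/mL: subtherapeutic.

11.6 μg/mL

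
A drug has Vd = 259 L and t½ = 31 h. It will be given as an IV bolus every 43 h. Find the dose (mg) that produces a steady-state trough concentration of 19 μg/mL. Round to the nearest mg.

7950 mg

τ/t½ = 43/31 ≈ 1.3871, so f = (1/2)^(43/31) ≈ 0.382333.
Cmin,ss = (D/Vd)·f/(1−f), so D = Cmin,ss·Vd·(1−f)/f.
D = 19 × 259 × (1−f)/f ≈ 19 × 259 × 1.61552 ≈ 7949.97 mg.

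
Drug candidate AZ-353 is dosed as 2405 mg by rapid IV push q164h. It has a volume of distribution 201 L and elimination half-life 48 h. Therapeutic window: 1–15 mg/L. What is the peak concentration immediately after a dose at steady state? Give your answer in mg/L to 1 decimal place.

k = ln2/t½ = ln2/48 ≈ 0.014441 h⁻¹; fraction remaining f = e^(−kτ) = e^(−0.014441×164) ≈ 0.0936.
Accumulation ratio R = 1/(1 − f) ≈ 1/0.9064 ≈ 1.1033.
Single-dose peak C₀ = D/Vd = 2405/201 ≈ 11.965 mg/L.
Steady-state peak Cmax,ss = C₀·R ≈ 11.965 × 1.1033 ≈ 13.201 mg/L.
Peak 13.2 mg/L vs MTC 15 mg/L: below toxic threshold.

13.2 mg/L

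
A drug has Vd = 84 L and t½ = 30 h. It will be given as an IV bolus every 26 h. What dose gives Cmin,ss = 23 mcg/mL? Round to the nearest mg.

1591 mg

τ/t½ = 26/30 ≈ 0.86667, so f = (1/2)^(26/30) ≈ 0.548412.
Cmin,ss = (D/Vd)·f/(1−f), so D = Cmin,ss·Vd·(1−f)/f.
D = 23 × 84 × (1−f)/f ≈ 23 × 84 × 0.82345 ≈ 1590.91 mg.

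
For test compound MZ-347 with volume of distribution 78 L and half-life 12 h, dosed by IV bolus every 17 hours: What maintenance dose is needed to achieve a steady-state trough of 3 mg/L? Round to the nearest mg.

391 mg

τ/t½ = 17/12 ≈ 1.4167, so f = (1/2)^(17/12) ≈ 0.374577.
Cmin,ss = (D/Vd)·f/(1−f), so D = Cmin,ss·Vd·(1−f)/f.
D = 3 × 78 × (1−f)/f ≈ 3 × 78 × 1.66968 ≈ 390.71 mg.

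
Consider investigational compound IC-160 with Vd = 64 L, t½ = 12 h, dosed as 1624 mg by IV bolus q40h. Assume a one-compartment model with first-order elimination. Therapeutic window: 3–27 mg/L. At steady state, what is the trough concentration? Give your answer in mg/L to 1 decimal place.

2.8 mg/L

k = ln2/t½ = ln2/12 ≈ 0.057762 h⁻¹; fraction remaining f = e^(−kτ) = e^(−0.057762×40) ≈ 0.0992.
Each bolus raises the concentration by D/Vd = 1624/64 ≈ 25.375 mg/L.
Steady-state trough Cmin,ss = C₀·f/(1−f) ≈ 25.375 × 0.0992/0.9008 ≈ 2.794 mg/L.
Trough 2.8 mg/L vs MEC 3 mg/L: subtherapeutic.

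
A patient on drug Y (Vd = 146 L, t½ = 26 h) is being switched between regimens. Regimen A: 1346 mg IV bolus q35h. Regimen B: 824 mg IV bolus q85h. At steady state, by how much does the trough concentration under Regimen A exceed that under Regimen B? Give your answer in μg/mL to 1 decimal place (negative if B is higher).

5.3 μg/mL

Regimen A: f = (1/2)^(35/26) ≈ 0.3933; Cmin,ss = (1346/146)·f/(1−f) ≈ 5.976 μg/mL.
Regimen B: f = (1/2)^(85/26) ≈ 0.1037; Cmin,ss = (824/146)·f/(1−f) ≈ 0.653 μg/mL.
Difference ≈ 5.976 − 0.653 ≈ 5.323 μg/mL.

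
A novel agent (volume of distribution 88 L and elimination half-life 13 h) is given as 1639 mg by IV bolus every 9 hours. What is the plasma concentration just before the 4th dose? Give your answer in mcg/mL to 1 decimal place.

f = (1/2)^(τ/t½) = (1/2)^(9/13) ≈ 0.6189.
C₀ = D/Vd = 1639/88 ≈ 18.625 mcg/mL.
Before the 4th dose, 3 doses have been given. Superposition: Cmin = C₀·(f + f² + … + f^3).
≈ 18.625 × (0.6189 + 0.3830 + 0.2371) ≈ 18.625 × 1.2390 ≈ 23.076 mcg/mL.

23.1 mcg/mL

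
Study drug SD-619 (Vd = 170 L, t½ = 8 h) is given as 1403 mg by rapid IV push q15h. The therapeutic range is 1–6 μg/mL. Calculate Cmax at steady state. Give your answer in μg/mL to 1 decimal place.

Over one 15-h interval, 15/8 ≈ 1.875 half-lives elapse, leaving f ≈ 0.2726 of each dose.
At steady state, accumulation factor R = 1/(1 − e^(−kτ)) ≈ 1.3748.
Each bolus raises the concentration by D/Vd = 1403/170 ≈ 8.253 μg/mL.
Cmax,ss = C₀/(1 − f) ≈ 8.253/0.7274 ≈ 11.346 μg/mL.
Peak 11.3 μg/mL vs MTC 6 μg/mL: exceeds toxic threshold.

11.3 μg/mL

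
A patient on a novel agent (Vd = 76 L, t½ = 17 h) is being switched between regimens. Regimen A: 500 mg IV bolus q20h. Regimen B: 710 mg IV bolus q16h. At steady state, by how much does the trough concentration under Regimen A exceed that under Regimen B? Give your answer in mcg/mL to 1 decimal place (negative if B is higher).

Regimen A: f = (1/2)^(20/17) ≈ 0.4424; Cmin,ss = (500/76)·f/(1−f) ≈ 5.220 mcg/mL.
Regimen B: f = (1/2)^(16/17) ≈ 0.5208; Cmin,ss = (710/76)·f/(1−f) ≈ 10.153 mcg/mL.
Difference ≈ 5.220 − 10.153 ≈ -4.933 mcg/mL.

-4.9 mcg/mL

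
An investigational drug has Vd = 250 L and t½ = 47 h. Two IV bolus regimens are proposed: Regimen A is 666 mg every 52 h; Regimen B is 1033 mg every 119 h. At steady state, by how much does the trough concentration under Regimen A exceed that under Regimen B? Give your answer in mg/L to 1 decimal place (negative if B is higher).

1.4 mg/L

Regimen A: f = (1/2)^(52/47) ≈ 0.4645; Cmin,ss = (666/250)·f/(1−f) ≈ 2.311 mg/L.
Regimen B: f = (1/2)^(119/47) ≈ 0.1729; Cmin,ss = (1033/250)·f/(1−f) ≈ 0.864 mg/L.
Difference ≈ 2.311 − 0.864 ≈ 1.447 mg/L.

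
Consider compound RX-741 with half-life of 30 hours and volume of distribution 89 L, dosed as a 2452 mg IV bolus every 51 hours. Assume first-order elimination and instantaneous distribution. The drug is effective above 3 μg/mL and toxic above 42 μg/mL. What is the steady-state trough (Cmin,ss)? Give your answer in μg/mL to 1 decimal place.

k = ln2/t½ = ln2/30 ≈ 0.023105 h⁻¹; fraction remaining f = e^(−kτ) = e^(−0.023105×51) ≈ 0.3078.
Each bolus raises the concentration by D/Vd = 2452/89 ≈ 27.551 μg/mL.
Steady-state trough Cmin,ss = C₀·f/(1−f) ≈ 27.551 × 0.3078/0.6922 ≈ 12.251 μg/mL.
Trough 12.3 μg/mL vs MEC 3 μg/mL: adequate.

12.3 μg/mL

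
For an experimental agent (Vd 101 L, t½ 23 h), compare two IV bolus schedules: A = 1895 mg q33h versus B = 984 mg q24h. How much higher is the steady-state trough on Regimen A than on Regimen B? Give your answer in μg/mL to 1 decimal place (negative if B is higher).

1.8 μg/mL

Regimen A: f = (1/2)^(33/23) ≈ 0.3699; Cmin,ss = (1895/101)·f/(1−f) ≈ 11.014 μg/mL.
Regimen B: f = (1/2)^(24/23) ≈ 0.4852; Cmin,ss = (984/101)·f/(1−f) ≈ 9.182 μg/mL.
Difference ≈ 11.014 − 9.182 ≈ 1.832 μg/mL.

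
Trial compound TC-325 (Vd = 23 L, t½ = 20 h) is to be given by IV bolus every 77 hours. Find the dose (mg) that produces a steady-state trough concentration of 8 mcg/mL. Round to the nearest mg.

2469 mg

τ/t½ = 77/20 ≈ 3.85, so f = (1/2)^(77/20) ≈ 0.069348.
Cmin,ss = (D/Vd)·f/(1−f), so D = Cmin,ss·Vd·(1−f)/f.
D = 8 × 23 × (1−f)/f ≈ 8 × 23 × 13.42003 ≈ 2469.29 mg.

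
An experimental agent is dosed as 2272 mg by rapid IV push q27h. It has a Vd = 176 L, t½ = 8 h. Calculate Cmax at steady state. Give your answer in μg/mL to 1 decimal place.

14.3 μg/mL

Over one 27-h interval, 27/8 ≈ 3.375 half-lives elapse, leaving f ≈ 0.0964 of each dose.
Accumulation ratio R = 1/(1 − f) ≈ 1/0.9036 ≈ 1.1067.
Each bolus raises the concentration by D/Vd = 2272/176 ≈ 12.909 μg/mL.
Steady-state peak Cmax,ss = C₀·R ≈ 12.909 × 1.1067 ≈ 14.286 μg/mL.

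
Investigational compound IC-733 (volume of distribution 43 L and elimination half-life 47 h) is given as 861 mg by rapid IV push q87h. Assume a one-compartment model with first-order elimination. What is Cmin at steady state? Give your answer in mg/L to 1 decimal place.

τ/t½ = 87/47 ≈ 1.8511, so fraction remaining f = (1/2)^(87/47) ≈ 0.2772.
Each bolus raises the concentration by D/Vd = 861/43 ≈ 20.023 mg/L.
Steady-state trough Cmin,ss = C₀·f/(1−f) ≈ 20.023 × 0.2772/0.7228 ≈ 7.679 mg/L.

7.7 mg/L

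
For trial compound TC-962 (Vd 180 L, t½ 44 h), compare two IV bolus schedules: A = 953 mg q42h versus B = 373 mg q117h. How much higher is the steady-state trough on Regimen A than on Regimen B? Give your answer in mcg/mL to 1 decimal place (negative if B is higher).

Regimen A: f = (1/2)^(42/44) ≈ 0.5160; Cmin,ss = (953/180)·f/(1−f) ≈ 5.644 mcg/mL.
Regimen B: f = (1/2)^(117/44) ≈ 0.1583; Cmin,ss = (373/180)·f/(1−f) ≈ 0.390 mcg/mL.
Difference ≈ 5.644 − 0.390 ≈ 5.254 mcg/mL.

5.3 mcg/mL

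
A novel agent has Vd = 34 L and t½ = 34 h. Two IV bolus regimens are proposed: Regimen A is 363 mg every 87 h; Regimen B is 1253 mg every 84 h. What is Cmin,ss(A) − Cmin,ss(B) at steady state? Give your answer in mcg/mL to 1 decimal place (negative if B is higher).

-5.9 mcg/mL

Regimen A: f = (1/2)^(87/34) ≈ 0.1697; Cmin,ss = (363/34)·f/(1−f) ≈ 2.182 mcg/mL.
Regimen B: f = (1/2)^(84/34) ≈ 0.1804; Cmin,ss = (1253/34)·f/(1−f) ≈ 8.112 mcg/mL.
Difference ≈ 2.182 − 8.112 ≈ -5.930 mcg/mL.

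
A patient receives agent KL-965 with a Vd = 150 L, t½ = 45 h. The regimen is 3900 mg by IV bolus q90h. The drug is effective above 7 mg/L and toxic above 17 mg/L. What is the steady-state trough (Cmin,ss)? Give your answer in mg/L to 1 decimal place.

8.7 mg/L

τ = 90 h = 2 half-lives, so f = (1/2)^2 = 0.25.
At steady state, R = 1/(1 − 0.25) = 4/3.
Single-dose peak C₀ = D/Vd = 3900/150 = 26 mg/L.
Steady-state peak Cmax,ss = C₀·R = 26 × 4/3 ≈ 34.667 mg/L.
Steady-state trough Cmin,ss = Cmax,ss·f ≈ 34.667 × 0.25 ≈ 8.667 mg/L.
Trough 8.7 mg/L vs MEC 7 mg/L: adequate.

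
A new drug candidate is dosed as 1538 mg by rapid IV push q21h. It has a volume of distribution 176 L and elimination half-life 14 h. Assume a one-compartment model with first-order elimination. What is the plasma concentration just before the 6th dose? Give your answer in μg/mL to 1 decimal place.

4.8 μg/mL

f = (1/2)^(τ/t½) = (1/2)^(21/14) ≈ 0.3536.
C₀ = D/Vd = 1538/176 ≈ 8.739 μg/mL.
Before the 6th dose, 5 doses have been given. Superposition: Cmin = C₀·(f + f² + … + f^5).
≈ 8.739 × (0.3536 + 0.1250 + 0.0442 + 0.0156 + 0.0055) ≈ 8.739 × 0.5439 ≈ 4.753 μg/mL.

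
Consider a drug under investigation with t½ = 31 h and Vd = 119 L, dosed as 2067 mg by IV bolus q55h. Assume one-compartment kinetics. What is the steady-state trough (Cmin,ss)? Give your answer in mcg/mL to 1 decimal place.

7.2 mcg/mL

τ/t½ = 55/31 ≈ 1.7742, so fraction remaining f = (1/2)^(55/31) ≈ 0.2924.
Each bolus raises the concentration by D/Vd = 2067/119 ≈ 17.370 mcg/mL.
Steady-state trough Cmin,ss = C₀·f/(1−f) ≈ 17.370 × 0.2924/0.7076 ≈ 7.178 mcg/mL.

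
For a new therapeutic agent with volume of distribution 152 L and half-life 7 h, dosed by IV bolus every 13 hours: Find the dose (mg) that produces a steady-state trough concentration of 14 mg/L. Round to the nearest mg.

τ/t½ = 13/7 ≈ 1.8571, so f = (1/2)^(13/7) ≈ 0.276022.
Cmin,ss = (D/Vd)·f/(1−f), so D = Cmin,ss·Vd·(1−f)/f.
D = 14 × 152 × (1−f)/f ≈ 14 × 152 × 2.62290 ≈ 5581.53 mg.

5582 mg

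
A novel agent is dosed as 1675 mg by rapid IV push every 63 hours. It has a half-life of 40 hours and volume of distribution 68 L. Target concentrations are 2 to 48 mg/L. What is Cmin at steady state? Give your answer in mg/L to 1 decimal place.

12.4 mg/L

k = ln2/t½ = ln2/40 ≈ 0.017329 h⁻¹; fraction remaining f = e^(−kτ) = e^(−0.017329×63) ≈ 0.3356.
Accumulation ratio R = 1/(1 − f) ≈ 1/0.6644 ≈ 1.5051.
Single-dose peak C₀ = D/Vd = 1675/68 ≈ 24.632 mg/L.
Cmax,ss = C₀/(1 − f) ≈ 24.632/0.6644 ≈ 37.074 mg/L.
One interval later, Cmin,ss = Cmax,ss·e^(−kτ) ≈ 37.074 × 0.3356 ≈ 12.442 mg/L.
Trough 12.4 mg/L vs MEC 2 mg/L: adequate.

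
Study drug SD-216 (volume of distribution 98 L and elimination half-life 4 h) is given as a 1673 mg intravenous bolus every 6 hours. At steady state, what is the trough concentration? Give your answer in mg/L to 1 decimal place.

k = ln2/t½ = ln2/4 ≈ 0.173287 h⁻¹; fraction remaining f = e^(−kτ) = e^(−0.173287×6) ≈ 0.3536.
Accumulation ratio R = 1/(1 − f) ≈ 1/0.6464 ≈ 1.5470.
Single-dose peak C₀ = D/Vd = 1673/98 ≈ 17.071 mg/L.
Steady-state peak Cmax,ss = C₀·R ≈ 17.071 × 1.5470 ≈ 26.409 mg/L.
One interval later, Cmin,ss = Cmax,ss·e^(−kτ) ≈ 26.409 × 0.3536 ≈ 9.338 mg/L.

9.3 mg/L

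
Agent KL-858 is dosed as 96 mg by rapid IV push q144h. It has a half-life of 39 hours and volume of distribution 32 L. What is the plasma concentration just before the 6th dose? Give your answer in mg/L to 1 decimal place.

0.3 mg/L

f = (1/2)^(τ/t½) = (1/2)^(144/39) ≈ 0.0774.
C₀ = D/Vd = 96/32 ≈ 3.000 mg/L.
Before the 6th dose, 5 doses have been given. Superposition: Cmin = C₀·(f + f² + … + f^5).
≈ 3.000 × (0.0774 + 0.0060 + 0.0005 + 0.0000 + 0.0000) ≈ 3.000 × 0.0839 ≈ 0.252 mg/L.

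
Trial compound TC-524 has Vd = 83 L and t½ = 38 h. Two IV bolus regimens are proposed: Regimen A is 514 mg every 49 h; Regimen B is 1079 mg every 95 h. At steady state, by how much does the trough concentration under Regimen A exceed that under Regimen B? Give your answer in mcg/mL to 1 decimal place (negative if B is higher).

Regimen A: f = (1/2)^(49/38) ≈ 0.4091; Cmin,ss = (514/83)·f/(1−f) ≈ 4.287 mcg/mL.
Regimen B: f = (1/2)^(95/38) ≈ 0.1768; Cmin,ss = (1079/83)·f/(1−f) ≈ 2.792 mcg/mL.
Difference ≈ 4.287 − 2.792 ≈ 1.495 mcg/mL.

1.5 mcg/mL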